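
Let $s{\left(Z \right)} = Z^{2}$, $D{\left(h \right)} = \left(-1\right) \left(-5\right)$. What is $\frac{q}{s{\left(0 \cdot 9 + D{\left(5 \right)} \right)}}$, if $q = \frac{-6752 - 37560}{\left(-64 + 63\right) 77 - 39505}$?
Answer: $\frac{22156}{494775} \approx 0.04478$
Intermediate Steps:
$q = \frac{22156}{19791}$ ($q = - \frac{44312}{\left(-1\right) 77 - 39505} = - \frac{44312}{-77 - 39505} = - \frac{44312}{-39582} = \left(-44312\right) \left(- \frac{1}{39582}\right) = \frac{22156}{19791} \approx 1.1195$)
$D{\left(h \right)} = 5$
$\frac{q}{s{\left(0 \cdot 9 + D{\left(5 \right)} \right)}} = \frac{22156}{19791 \left(0 \cdot 9 + 5\right)^{2}} = \frac{22156}{19791 \left(0 + 5\right)^{2}} = \frac{22156}{19791 \cdot 5^{2}} = \frac{22156}{19791 \cdot 25} = \frac{22156}{19791} \cdot \frac{1}{25} = \frac{22156}{494775}$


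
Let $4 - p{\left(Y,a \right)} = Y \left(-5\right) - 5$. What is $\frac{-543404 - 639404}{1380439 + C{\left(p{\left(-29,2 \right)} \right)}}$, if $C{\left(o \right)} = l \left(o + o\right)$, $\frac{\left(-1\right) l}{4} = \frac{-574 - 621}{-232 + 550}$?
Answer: $- \frac{188066472}{218839721} \approx -0.85938$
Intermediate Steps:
$p{\left(Y,a \right)} = 9 + 5 Y$ ($p{\left(Y,a \right)} = 4 - \left(Y \left(-5\right) - 5\right) = 4 - \left(- 5 Y - 5\right) = 4 - \left(-5 - 5 Y\right) = 4 + \left(5 + 5 Y\right) = 9 + 5 Y$)
$l = \frac{2390}{159}$ ($l = - 4 \frac{-574 - 621}{-232 + 550} = - 4 \left(- \frac{1195}{318}\right) = - 4 \left(\left(-1195\right) \frac{1}{318}\right) = \left(-4\right) \left(- \frac{1195}{318}\right) = \frac{2390}{159} \approx 15.031$)
$C{\left(o \right)} = \frac{4780 o}{159}$ ($C{\left(o \right)} = \frac{2390 \left(o + o\right)}{159} = \frac{2390 \cdot 2 o}{159} = \frac{4780 o}{159}$)
$\frac{-543404 - 639404}{1380439 + C{\left(p{\left(-29,2 \right)} \right)}} = \frac{-543404 - 639404}{1380439 + \frac{4780 \left(9 + 5 \left(-29\right)\right)}{159}} = - \frac{1182808}{1380439 + \frac{4780 \left(9 - 145\right)}{159}} = - \frac{1182808}{1380439 + \frac{4780}{159} \left(-136\right)} = - \frac{1182808}{1380439 - \frac{650080}{159}} = - \frac{1182808}{\frac{218839721}{159}} = \left(-1182808\right) \frac{159}{218839721} = - \frac{188066472}{218839721}$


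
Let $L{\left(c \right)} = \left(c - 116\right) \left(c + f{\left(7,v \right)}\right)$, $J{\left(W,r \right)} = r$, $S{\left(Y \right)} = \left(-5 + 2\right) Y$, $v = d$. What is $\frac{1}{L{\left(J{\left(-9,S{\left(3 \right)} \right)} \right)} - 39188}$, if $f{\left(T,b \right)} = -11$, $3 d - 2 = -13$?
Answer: $- \frac{1}{36688} \approx -2.7257 \cdot 10^{-5}$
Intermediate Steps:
$d = - \frac{11}{3}$ ($d = \frac{2}{3} + \frac{1}{3} \left(-13\right) = \frac{2}{3} - \frac{13}{3} = - \frac{11}{3} \approx -3.6667$)
$v = - \frac{11}{3} \approx -3.6667$
$S{\left(Y \right)} = - 3 Y$
$L{\left(c \right)} = \left(-116 + c\right) \left(-11 + c\right)$ ($L{\left(c \right)} = \left(c - 116\right) \left(c - 11\right) = \left(-116 + c\right) \left(-11 + c\right)$)
$\frac{1}{L{\left(J{\left(-9,S{\left(3 \right)} \right)} \right)} - 39188} = \frac{1}{\left(1276 + \left(\left(-3\right) 3\right)^{2} - 127 \left(\left(-3\right) 3\right)\right) - 39188} = \frac{1}{\left(1276 + \left(-9\right)^{2} - -1143\right) - 39188} = \frac{1}{\left(1276 + 81 + 1143\right) - 39188} = \frac{1}{2500 - 39188} = \frac{1}{-36688} = - \frac{1}{36688}$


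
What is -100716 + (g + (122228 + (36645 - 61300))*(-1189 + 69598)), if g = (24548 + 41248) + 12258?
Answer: 6674848695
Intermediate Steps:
g = 78054 (g = 65796 + 12258 = 78054)
-100716 + (g + (122228 + (36645 - 61300))*(-1189 + 69598)) = -100716 + (78054 + (122228 + (36645 - 61300))*(-1189 + 69598)) = -100716 + (78054 + (122228 - 24655)*68409) = -100716 + (78054 + 97573*68409) = -100716 + (78054 + 6674871357) = -100716 + 6674949411 = 6674848695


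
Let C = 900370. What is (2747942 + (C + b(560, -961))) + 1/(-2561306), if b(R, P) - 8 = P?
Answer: 9342002490853/2561306 ≈ 3.6474e+6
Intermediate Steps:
b(R, P) = 8 + P
(2747942 + (C + b(560, -961))) + 1/(-2561306) = (2747942 + (900370 + (8 - 961))) + 1/(-2561306) = (2747942 + (900370 - 953)) - 1/2561306 = (2747942 + 899417) - 1/2561306 = 3647359 - 1/2561306 = 9342002490853/2561306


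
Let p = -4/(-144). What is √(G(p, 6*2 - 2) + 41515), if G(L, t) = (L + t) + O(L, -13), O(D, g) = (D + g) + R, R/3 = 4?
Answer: √1494866/6 ≈ 203.77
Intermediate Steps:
R = 12 (R = 3*4 = 12)
O(D, g) = 12 + D + g (O(D, g) = (D + g) + 12 = 12 + D + g)
p = 1/36 (p = -4*(-1/144) = 1/36 ≈ 0.027778)
G(L, t) = -1 + t + 2*L (G(L, t) = (L + t) + (12 + L - 13) = (L + t) + (-1 + L) = -1 + t + 2*L)
√(G(p, 6*2 - 2) + 41515) = √((-1 + (6*2 - 2) + 2*(1/36)) + 41515) = √((-1 + (12 - 2) + 1/18) + 41515) = √((-1 + 10 + 1/18) + 41515) = √(163/18 + 41515) = √(747433/18) = √1494866/6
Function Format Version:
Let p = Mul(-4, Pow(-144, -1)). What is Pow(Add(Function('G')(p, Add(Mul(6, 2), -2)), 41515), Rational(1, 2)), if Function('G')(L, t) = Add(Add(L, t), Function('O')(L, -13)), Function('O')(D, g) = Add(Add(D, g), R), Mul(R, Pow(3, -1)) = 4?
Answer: Mul(Rational(1, 6), Pow(1494866, Rational(1, 2))) ≈ 203.77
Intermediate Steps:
R = 12 (R = Mul(3, 4) = 12)
Function('O')(D, g) = Add(12, D, g) (Function('O')(D, g) = Add(Add(D, g), 12) = Add(12, D, g))
p = Rational(1, 36) (p = Mul(-4, Rational(-1, 144)) = Rational(1, 36) ≈ 0.027778)
Function('G')(L, t) = Add(-1, t, Mul(2, L)) (Function('G')(L, t) = Add(Add(L, t), Add(12, L, -13)) = Add(Add(L, t), Add(-1, L)) = Add(-1, t, Mul(2, L)))
Pow(Add(Function('G')(p, Add(Mul(6, 2), -2)), 41515), Rational(1, 2)) = Pow(Add(Add(-1, Add(Mul(6, 2), -2), Mul(2, Rational(1, 36))), 41515), Rational(1, 2)) = Pow(Add(Add(-1, Add(12, -2), Rational(1, 18)), 41515), Rational(1, 2)) = Pow(Add(Add(-1, 10, Rational(1, 18)), 41515), Rational(1, 2)) = Pow(Add(Rational(163, 18), 41515), Rational(1, 2)) = Pow(Rational(747433, 18), Rational(1, 2)) = Mul(Rational(1, 6), Pow(1494866, Rational(1, 2)))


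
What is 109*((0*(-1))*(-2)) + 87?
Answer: 87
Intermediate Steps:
109*((0*(-1))*(-2)) + 87 = 109*(0*(-2)) + 87 = 109*0 + 87 = 0 + 87 = 87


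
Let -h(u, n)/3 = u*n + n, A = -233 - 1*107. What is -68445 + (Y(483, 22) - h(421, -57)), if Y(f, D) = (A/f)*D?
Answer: -67920661/483 ≈ -1.4062e+5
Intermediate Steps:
A = -340 (A = -233 - 107 = -340)
h(u, n) = -3*n - 3*n*u (h(u, n) = -3*(u*n + n) = -3*(n*u + n) = -3*(n + n*u) = -3*n - 3*n*u)
Y(f, D) = -340*D/f (Y(f, D) = (-340/f)*D = -340*D/f)
-68445 + (Y(483, 22) - h(421, -57)) = -68445 + (-340*22/483 - (-3)*(-57)*(1 + 421)) = -68445 + (-340*22*1/483 - (-3)*(-57)*422) = -68445 + (-7480/483 - 1*72162) = -68445 + (-7480/483 - 72162) = -68445 - 34861726/483 = -67920661/483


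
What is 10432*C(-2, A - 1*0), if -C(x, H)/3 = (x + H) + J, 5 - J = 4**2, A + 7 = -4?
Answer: 751104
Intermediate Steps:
A = -11 (A = -7 - 4 = -11)
J = -11 (J = 5 - 1*4**2 = 5 - 1*16 = 5 - 16 = -11)
C(x, H) = 33 - 3*H - 3*x (C(x, H) = -3*((x + H) - 11) = -3*((H + x) - 11) = -3*(-11 + H + x) = 33 - 3*H - 3*x)
10432*C(-2, A - 1*0) = 10432*(33 - 3*(-11 - 1*0) - 3*(-2)) = 10432*(33 - 3*(-11 + 0) + 6) = 10432*(33 - 3*(-11) + 6) = 10432*(33 + 33 + 6) = 10432*72 = 751104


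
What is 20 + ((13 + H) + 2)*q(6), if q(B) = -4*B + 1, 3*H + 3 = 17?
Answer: -1297/3 ≈ -432.33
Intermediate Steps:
H = 14/3 (H = -1 + (⅓)*17 = -1 + 17/3 = 14/3 ≈ 4.6667)
q(B) = 1 - 4*B
20 + ((13 + H) + 2)*q(6) = 20 + ((13 + 14/3) + 2)*(1 - 4*6) = 20 + (53/3 + 2)*(1 - 24) = 20 + (59/3)*(-23) = 20 - 1357/3 = -1297/3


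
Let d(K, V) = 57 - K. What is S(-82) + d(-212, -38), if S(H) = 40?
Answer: 309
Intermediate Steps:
S(-82) + d(-212, -38) = 40 + (57 - 1*(-212)) = 40 + (57 + 212) = 40 + 269 = 309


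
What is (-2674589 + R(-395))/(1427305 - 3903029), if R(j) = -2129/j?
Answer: 528230263/488955490 ≈ 1.0803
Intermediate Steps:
(-2674589 + R(-395))/(1427305 - 3903029) = (-2674589 - 2129/(-395))/(1427305 - 3903029) = (-2674589 - 2129*(-1/395))/(-2475724) = (-2674589 + 2129/395)*(-1/2475724) = -1056460526/395*(-1/2475724) = 528230263/488955490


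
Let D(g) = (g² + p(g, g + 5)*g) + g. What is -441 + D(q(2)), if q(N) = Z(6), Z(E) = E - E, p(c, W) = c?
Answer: -441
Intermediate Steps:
Z(E) = 0
q(N) = 0
D(g) = g + 2*g² (D(g) = (g² + g*g) + g = (g² + g²) + g = 2*g² + g = g + 2*g²)
-441 + D(q(2)) = -441 + 0*(1 + 2*0) = -441 + 0*(1 + 0) = -441 + 0*1 = -441 + 0 = -441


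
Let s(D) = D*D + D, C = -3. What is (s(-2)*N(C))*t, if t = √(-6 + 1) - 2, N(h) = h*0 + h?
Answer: 12 - 6*I*√5 ≈ 12.0 - 13.416*I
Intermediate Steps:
N(h) = h (N(h) = 0 + h = h)
s(D) = D + D² (s(D) = D² + D = D + D²)
t = -2 + I*√5 (t = √(-5) - 2 = I*√5 - 2 = -2 + I*√5 ≈ -2.0 + 2.2361*I)
(s(-2)*N(C))*t = (-2*(1 - 2)*(-3))*(-2 + I*√5) = (-2*(-1)*(-3))*(-2 + I*√5) = (2*(-3))*(-2 + I*√5) = -6*(-2 + I*√5) = 12 - 6*I*√5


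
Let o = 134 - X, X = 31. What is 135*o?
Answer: 13905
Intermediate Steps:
o = 103 (o = 134 - 1*31 = 134 - 31 = 103)
135*o = 135*103 = 13905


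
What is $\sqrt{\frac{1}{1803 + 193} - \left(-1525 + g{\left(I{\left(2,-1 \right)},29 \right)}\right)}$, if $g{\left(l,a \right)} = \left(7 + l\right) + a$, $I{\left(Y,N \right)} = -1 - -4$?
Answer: $\frac{\sqrt{1480062443}}{998} \approx 38.549$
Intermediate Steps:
$I{\left(Y,N \right)} = 3$ ($I{\left(Y,N \right)} = -1 + 4 = 3$)
$g{\left(l,a \right)} = 7 + a + l$
$\sqrt{\frac{1}{1803 + 193} - \left(-1525 + g{\left(I{\left(2,-1 \right)},29 \right)}\right)} = \sqrt{\frac{1}{1803 + 193} + \left(\left(442 - \left(7 + 29 + 3\right)\right) - -1083\right)} = \sqrt{\frac{1}{1996} + \left(\left(442 - 39\right) + 1083\right)} = \sqrt{\frac{1}{1996} + \left(403 + 1083\right)} = \sqrt{\frac{1}{1996} + 1486} = \sqrt{\frac{2966057}{1996}} = \frac{\sqrt{1480062443}}{998}$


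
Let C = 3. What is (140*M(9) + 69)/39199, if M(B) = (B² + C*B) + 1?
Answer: 15329/39199 ≈ 0.39106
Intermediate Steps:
M(B) = 1 + B² + 3*B (M(B) = (B² + 3*B) + 1 = 1 + B² + 3*B)
(140*M(9) + 69)/39199 = (140*(1 + 9² + 3*9) + 69)/39199 = (140*(1 + 81 + 27) + 69)*(1/39199) = (140*109 + 69)*(1/39199) = (15260 + 69)*(1/39199) = 15329*(1/39199) = 15329/39199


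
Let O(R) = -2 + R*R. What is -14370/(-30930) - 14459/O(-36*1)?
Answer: -14287403/1334114 ≈ -10.709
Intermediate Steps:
O(R) = -2 + R**2
-14370/(-30930) - 14459/O(-36*1) = -14370/(-30930) - 14459/(-2 + (-36*1)**2) = -14370*(-1/30930) - 14459/(-2 + (-36)**2) = 479/1031 - 14459/(-2 + 1296) = 479/1031 - 14459/1294 = -14287403/1334114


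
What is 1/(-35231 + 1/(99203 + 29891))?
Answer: -129094/4548110713 ≈ -2.8384e-5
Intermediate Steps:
1/(-35231 + 1/(99203 + 29891)) = 1/(-35231 + 1/129094) = 1/(-4548110713/129094) = -129094/4548110713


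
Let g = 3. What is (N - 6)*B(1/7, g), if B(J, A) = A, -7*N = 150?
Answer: -576/7 ≈ -82.286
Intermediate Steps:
N = -150/7 (N = -⅐*150 = -150/7 ≈ -21.429)
(N - 6)*B(1/7, g) = (-150/7 - 6)*3 = -192/7*3 = -576/7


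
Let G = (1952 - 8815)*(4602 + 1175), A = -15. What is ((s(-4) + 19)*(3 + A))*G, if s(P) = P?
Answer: 7136559180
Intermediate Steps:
G = -39647551 (G = -6863*5777 = -39647551)
((s(-4) + 19)*(3 + A))*G = ((-4 + 19)*(3 - 15))*(-39647551) = (15*(-12))*(-39647551) = -180*(-39647551) = 7136559180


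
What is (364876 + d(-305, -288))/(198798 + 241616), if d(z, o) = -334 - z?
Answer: 364847/440414 ≈ 0.82842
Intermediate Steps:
(364876 + d(-305, -288))/(198798 + 241616) = (364876 + (-334 - 1*(-305)))/(198798 + 241616) = (364876 + (-334 + 305))/440414 = (364876 - 29)*(1/440414) = 364847*(1/440414) = 364847/440414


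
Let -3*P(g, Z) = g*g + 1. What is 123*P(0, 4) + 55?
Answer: 14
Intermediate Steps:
P(g, Z) = -⅓ - g²/3 (P(g, Z) = -(g*g + 1)/3 = -(g² + 1)/3 = -(1 + g²)/3 = -⅓ - g²/3)
123*P(0, 4) + 55 = 123*(-⅓ - ⅓*0²) + 55 = 123*(-⅓ - ⅓*0) + 55 = 123*(-⅓ + 0) + 55 = 123*(-⅓) + 55 = -41 + 55 = 14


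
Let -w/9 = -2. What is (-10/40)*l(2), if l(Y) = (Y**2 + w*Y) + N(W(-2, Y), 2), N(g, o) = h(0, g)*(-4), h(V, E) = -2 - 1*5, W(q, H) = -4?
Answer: -17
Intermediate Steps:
h(V, E) = -7 (h(V, E) = -2 - 5 = -7)
N(g, o) = 28 (N(g, o) = -7*(-4) = 28)
w = 18 (w = -9*(-2) = 18)
l(Y) = 28 + Y**2 + 18*Y (l(Y) = (Y**2 + 18*Y) + 28 = 28 + Y**2 + 18*Y)
(-10/40)*l(2) = (-10/40)*(28 + 2**2 + 18*2) = (-10*1/40)*(28 + 4 + 36) = -1/4*68 = -17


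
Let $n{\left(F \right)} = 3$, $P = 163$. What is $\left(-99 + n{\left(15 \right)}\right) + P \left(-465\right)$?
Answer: $-75891$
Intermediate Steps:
$\left(-99 + n{\left(15 \right)}\right) + P \left(-465\right) = \left(-99 + 3\right) + 163 \left(-465\right) = -96 - 75795 = -75891$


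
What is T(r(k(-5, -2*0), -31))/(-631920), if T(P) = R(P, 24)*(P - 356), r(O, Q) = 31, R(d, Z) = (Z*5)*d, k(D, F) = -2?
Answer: 10075/5266 ≈ 1.9132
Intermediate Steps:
R(d, Z) = 5*Z*d (R(d, Z) = (5*Z)*d = 5*Z*d)
T(P) = 120*P*(-356 + P) (T(P) = (5*24*P)*(P - 356) = (120*P)*(-356 + P) = 120*P*(-356 + P))
T(r(k(-5, -2*0), -31))/(-631920) = (120*31*(-356 + 31))/(-631920) = (120*31*(-325))*(-1/631920) = -1209000*(-1/631920) = 10075/5266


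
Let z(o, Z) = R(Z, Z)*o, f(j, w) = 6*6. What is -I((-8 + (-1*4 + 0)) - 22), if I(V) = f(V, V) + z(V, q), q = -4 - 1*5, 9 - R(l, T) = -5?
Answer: 440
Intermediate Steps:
R(l, T) = 14 (R(l, T) = 9 - 1*(-5) = 9 + 5 = 14)
q = -9 (q = -4 - 5 = -9)
f(j, w) = 36
z(o, Z) = 14*o
I(V) = 36 + 14*V
-I((-8 + (-1*4 + 0)) - 22) = -(36 + 14*((-8 + (-1*4 + 0)) - 22)) = -(36 + 14*((-8 + (-4 + 0)) - 22)) = -(36 + 14*((-8 - 4) - 22)) = -(36 + 14*(-12 - 22)) = -(36 + 14*(-34)) = -(36 - 476) = -1*(-440) = 440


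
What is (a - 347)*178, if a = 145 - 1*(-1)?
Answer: -35778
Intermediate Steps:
a = 146 (a = 145 + 1 = 146)
(a - 347)*178 = (146 - 347)*178 = -201*178 = -35778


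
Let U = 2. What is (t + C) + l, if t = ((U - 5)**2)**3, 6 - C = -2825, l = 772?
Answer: 4332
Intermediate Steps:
C = 2831 (C = 6 - 1*(-2825) = 6 + 2825 = 2831)
t = 729 (t = ((2 - 5)**2)**3 = ((-3)**2)**3 = 9**3 = 729)
(t + C) + l = (729 + 2831) + 772 = 3560 + 772 = 4332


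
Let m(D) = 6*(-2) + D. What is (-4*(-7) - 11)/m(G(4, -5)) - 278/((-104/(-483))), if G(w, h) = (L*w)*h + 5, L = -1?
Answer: -67069/52 ≈ -1289.8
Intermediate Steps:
G(w, h) = 5 - h*w (G(w, h) = (-w)*h + 5 = -h*w + 5 = 5 - h*w)
m(D) = -12 + D
(-4*(-7) - 11)/m(G(4, -5)) - 278/((-104/(-483))) = (-4*(-7) - 11)/(-12 + (5 - 1*(-5)*4)) - 278/((-104/(-483))) = (28 - 11)/(-12 + (5 + 20)) - 278/((-104*(-1/483))) = 17/(-12 + 25) - 278/104/483 = 17/13 - 278*483/104 = 17*(1/13) - 67137/52 = 17/13 - 67137/52 = -67069/52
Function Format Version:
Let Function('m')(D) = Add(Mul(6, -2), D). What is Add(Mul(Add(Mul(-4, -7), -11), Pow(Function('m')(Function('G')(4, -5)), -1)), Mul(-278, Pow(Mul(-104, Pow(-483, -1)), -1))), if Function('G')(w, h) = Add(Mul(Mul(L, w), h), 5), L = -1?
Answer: Rational(-67069, 52) ≈ -1289.8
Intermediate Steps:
Function('G')(w, h) = Add(5, Mul(-1, h, w)) (Function('G')(w, h) = Add(Mul(Mul(-1, w), h), 5) = Add(Mul(-1, h, w), 5) = Add(5, Mul(-1, h, w)))
Function('m')(D) = Add(-12, D)
Add(Mul(Add(Mul(-4, -7), -11), Pow(Function('m')(Function('G')(4, -5)), -1)), Mul(-278, Pow(Mul(-104, Pow(-483, -1)), -1))) = Add(Mul(Add(Mul(-4, -7), -11), Pow(Add(-12, Add(5, Mul(-1, -5, 4))), -1)), Mul(-278, Pow(Mul(-104, Pow(-483, -1)), -1))) = Add(Mul(Add(28, -11), Pow(Add(-12, Add(5, 20)), -1)), Mul(-278, Pow(Mul(-104, Rational(-1, 483)), -1))) = Add(Mul(17, Pow(Add(-12, 25), -1)), Mul(-278, Pow(Rational(104, 483), -1))) = Add(Mul(17, Pow(13, -1)), Mul(-278, Rational(483, 104))) = Add(Mul(17, Rational(1, 13)), Rational(-67137, 52)) = Add(Rational(17, 13), Rational(-67137, 52)) = Rational(-67069, 52)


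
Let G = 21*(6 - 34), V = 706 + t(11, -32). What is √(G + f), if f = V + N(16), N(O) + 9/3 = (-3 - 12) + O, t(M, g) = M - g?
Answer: √159 ≈ 12.610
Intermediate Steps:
V = 749 (V = 706 + (11 - 1*(-32)) = 706 + (11 + 32) = 706 + 43 = 749)
G = -588 (G = 21*(-28) = -588)
N(O) = -18 + O (N(O) = -3 + ((-3 - 12) + O) = -3 + (-15 + O) = -18 + O)
f = 747 (f = 749 + (-18 + 16) = 749 - 2 = 747)
√(G + f) = √(-588 + 747) = √159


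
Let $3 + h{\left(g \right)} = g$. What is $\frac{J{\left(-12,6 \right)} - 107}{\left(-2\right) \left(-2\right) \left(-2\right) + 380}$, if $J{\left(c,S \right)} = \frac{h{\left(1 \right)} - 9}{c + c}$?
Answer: $- \frac{2557}{8928} \approx -0.2864$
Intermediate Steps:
$h{\left(g \right)} = -3 + g$
$J{\left(c,S \right)} = - \frac{11}{2 c}$ ($J{\left(c,S \right)} = \frac{\left(-3 + 1\right) - 9}{c + c} = \frac{-2 - 9}{2 c} = - 11 \frac{1}{2 c} = - \frac{11}{2 c}$)
$\frac{J{\left(-12,6 \right)} - 107}{\left(-2\right) \left(-2\right) \left(-2\right) + 380} = \frac{- \frac{11}{2 \left(-12\right)} - 107}{\left(-2\right) \left(-2\right) \left(-2\right) + 380} = \frac{\left(- \frac{11}{2}\right) \left(- \frac{1}{12}\right) - 107}{4 \left(-2\right) + 380} = \frac{\frac{11}{24} - 107}{-8 + 380} = - \frac{2557}{24 \cdot 372} = \left(- \frac{2557}{24}\right) \frac{1}{372} = - \frac{2557}{8928}$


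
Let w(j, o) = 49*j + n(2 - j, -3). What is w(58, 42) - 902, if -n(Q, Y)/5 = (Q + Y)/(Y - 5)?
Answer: 15225/8 ≈ 1903.1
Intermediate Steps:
n(Q, Y) = -5*(Q + Y)/(-5 + Y) (n(Q, Y) = -5*(Q + Y)/(Y - 5) = -5*(Q + Y)/(-5 + Y))
w(j, o) = -5/8 + 387*j/8 (w(j, o) = 49*j + 5*(-(2 - j) - 1*(-3))/(-5 - 3) = 49*j + 5*((-2 + j) + 3)/(-8) = 49*j + 5*(-⅛)*(1 + j) = 49*j + (-5/8 - 5*j/8) = -5/8 + 387*j/8)
w(58, 42) - 902 = (-5/8 + (387/8)*58) - 902 = (-5/8 + 11223/4) - 902 = 22441/8 - 902 = 15225/8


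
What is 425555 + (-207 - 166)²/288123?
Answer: 122612322394/288123 ≈ 4.2556e+5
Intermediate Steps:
425555 + (-207 - 166)²/288123 = 425555 + (-373)²*(1/288123) = 425555 + 139129*(1/288123) = 425555 + 139129/288123 = 122612322394/288123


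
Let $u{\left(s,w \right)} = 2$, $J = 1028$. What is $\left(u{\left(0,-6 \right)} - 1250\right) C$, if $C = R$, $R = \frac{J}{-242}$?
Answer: $\frac{641472}{121} \approx 5301.4$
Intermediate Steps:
$R = - \frac{514}{121}$ ($R = \frac{1028}{-242} = 1028 \left(- \frac{1}{242}\right) = - \frac{514}{121} \approx -4.2479$)
$C = - \frac{514}{121} \approx -4.2479$
$\left(u{\left(0,-6 \right)} - 1250\right) C = \left(2 - 1250\right) \left(- \frac{514}{121}\right) = \left(-1248\right) \left(- \frac{514}{121}\right) = \frac{641472}{121}$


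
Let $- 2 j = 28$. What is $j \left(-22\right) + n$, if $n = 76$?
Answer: $384$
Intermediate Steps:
$j = -14$ ($j = \left(- \frac{1}{2}\right) 28 = -14$)
$j \left(-22\right) + n = \left(-14\right) \left(-22\right) + 76 = 308 + 76 = 384$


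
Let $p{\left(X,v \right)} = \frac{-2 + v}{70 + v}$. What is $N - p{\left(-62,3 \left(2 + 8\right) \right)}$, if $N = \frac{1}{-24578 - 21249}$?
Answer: $- \frac{320814}{1145675} \approx -0.28002$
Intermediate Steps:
$p{\left(X,v \right)} = \frac{-2 + v}{70 + v}$
$N = - \frac{1}{45827}$ ($N = \frac{1}{-45827} = - \frac{1}{45827} \approx -2.1821 \cdot 10^{-5}$)
$N - p{\left(-62,3 \left(2 + 8\right) \right)} = - \frac{1}{45827} - \frac{-2 + 3 \left(2 + 8\right)}{70 + 3 \left(2 + 8\right)} = - \frac{1}{45827} - \frac{-2 + 3 \cdot 10}{70 + 3 \cdot 10} = - \frac{1}{45827} - \frac{-2 + 30}{70 + 30} = - \frac{1}{45827} - \frac{1}{100} \cdot 28 = - \frac{1}{45827} - \frac{7}{25} = - \frac{320814}{1145675}$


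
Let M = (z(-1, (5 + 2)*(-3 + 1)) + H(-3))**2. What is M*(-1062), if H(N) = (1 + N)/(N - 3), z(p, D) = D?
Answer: -198358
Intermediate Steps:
H(N) = (1 + N)/(-3 + N)
M = 1681/9 (M = ((5 + 2)*(-3 + 1) + (1 - 3)/(-3 - 3))**2 = (7*(-2) - 2/(-6))**2 = (-14 - 1/6*(-2))**2 = (-14 + 1/3)**2 = (-41/3)**2 = 1681/9 ≈ 186.78)
M*(-1062) = (1681/9)*(-1062) = -198358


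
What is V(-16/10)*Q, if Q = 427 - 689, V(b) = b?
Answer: 2096/5 ≈ 419.20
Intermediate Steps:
Q = -262
V(-16/10)*Q = -16/10*(-262) = -16*⅒*(-262) = -8/5*(-262) = 2096/5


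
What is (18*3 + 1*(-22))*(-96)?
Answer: -3072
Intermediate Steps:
(18*3 + 1*(-22))*(-96) = (54 - 22)*(-96) = 32*(-96) = -3072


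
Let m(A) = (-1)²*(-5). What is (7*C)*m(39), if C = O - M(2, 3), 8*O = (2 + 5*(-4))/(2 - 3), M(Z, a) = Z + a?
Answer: 385/4 ≈ 96.250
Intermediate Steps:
m(A) = -5 (m(A) = 1*(-5) = -5)
O = 9/4 (O = ((2 + 5*(-4))/(2 - 3))/8 = ((2 - 20)/(-1))/8 = (-18*(-1))/8 = (⅛)*18 = 9/4 ≈ 2.2500)
C = -11/4 (C = 9/4 - (2 + 3) = 9/4 - 1*5 = 9/4 - 5 = -11/4 ≈ -2.7500)
(7*C)*m(39) = (7*(-11/4))*(-5) = -77/4*(-5) = 385/4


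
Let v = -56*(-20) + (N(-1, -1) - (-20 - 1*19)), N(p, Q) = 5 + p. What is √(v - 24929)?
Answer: I*√23766 ≈ 154.16*I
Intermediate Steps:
v = 1163 (v = -56*(-20) + ((5 - 1) - (-20 - 1*19)) = 1120 + (4 - (-20 - 19)) = 1120 + (4 - 1*(-39)) = 1120 + (4 + 39) = 1120 + 43 = 1163)
√(v - 24929) = √(1163 - 24929) = √(-23766) = I*√23766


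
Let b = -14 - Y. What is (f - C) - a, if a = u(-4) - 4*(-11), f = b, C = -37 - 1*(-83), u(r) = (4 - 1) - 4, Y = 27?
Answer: -130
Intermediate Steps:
u(r) = -1 (u(r) = 3 - 4 = -1)
C = 46 (C = -37 + 83 = 46)
b = -41 (b = -14 - 1*27 = -14 - 27 = -41)
f = -41
a = 43 (a = -1 - 4*(-11) = -1 + 44 = 43)
(f - C) - a = (-41 - 1*46) - 1*43 = (-41 - 46) - 43 = -87 - 43 = -130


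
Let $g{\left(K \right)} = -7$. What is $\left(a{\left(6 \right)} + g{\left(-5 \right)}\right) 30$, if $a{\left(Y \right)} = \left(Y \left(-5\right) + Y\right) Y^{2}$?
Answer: $-26130$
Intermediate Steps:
$a{\left(Y \right)} = - 4 Y^{3}$ ($a{\left(Y \right)} = \left(- 5 Y + Y\right) Y^{2} = - 4 Y Y^{2} = - 4 Y^{3}$)
$\left(a{\left(6 \right)} + g{\left(-5 \right)}\right) 30 = \left(- 4 \cdot 6^{3} - 7\right) 30 = \left(\left(-4\right) 216 - 7\right) 30 = \left(-864 - 7\right) 30 = \left(-871\right) 30 = -26130$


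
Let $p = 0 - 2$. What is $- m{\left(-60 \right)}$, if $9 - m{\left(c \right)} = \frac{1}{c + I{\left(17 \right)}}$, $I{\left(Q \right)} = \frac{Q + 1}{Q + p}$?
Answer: $- \frac{2651}{294} \approx -9.017$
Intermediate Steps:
$p = -2$ ($p = 0 - 2 = -2$)
$I{\left(Q \right)} = \frac{1 + Q}{-2 + Q}$ ($I{\left(Q \right)} = \frac{Q + 1}{Q - 2} = \frac{1 + Q}{-2 + Q}$)
$m{\left(c \right)} = 9 - \frac{1}{\frac{6}{5} + c}$ ($m{\left(c \right)} = 9 - \frac{1}{c + \frac{1 + 17}{-2 + 17}} = 9 - \frac{1}{c + \frac{1}{15} \cdot 18} = 9 - \frac{1}{c + \frac{6}{5}} = 9 - \frac{1}{\frac{6}{5} + c}$)
$- m{\left(-60 \right)} = - \frac{49 + 45 \left(-60\right)}{6 + 5 \left(-60\right)} = - \frac{49 - 2700}{6 - 300} = - \frac{-2651}{-294} = - \frac{\left(-1\right) \left(-2651\right)}{294} = \left(-1\right) \frac{2651}{294} = - \frac{2651}{294}$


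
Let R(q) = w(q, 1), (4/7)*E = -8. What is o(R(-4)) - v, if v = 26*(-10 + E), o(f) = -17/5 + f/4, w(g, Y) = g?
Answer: 3098/5 ≈ 619.60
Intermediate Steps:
E = -14 (E = (7/4)*(-8) = -14)
R(q) = q
o(f) = -17/5 + f/4 (o(f) = -17*⅕ + f*(¼) = -17/5 + f/4)
v = -624 (v = 26*(-10 - 14) = 26*(-24) = -624)
o(R(-4)) - v = (-17/5 + (¼)*(-4)) - 1*(-624) = (-17/5 - 1) + 624 = -22/5 + 624 = 3098/5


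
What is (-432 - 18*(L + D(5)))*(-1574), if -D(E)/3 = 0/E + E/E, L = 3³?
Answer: 1359936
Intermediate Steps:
L = 27
D(E) = -3 (D(E) = -3*(0/E + E/E) = -3*(0 + 1) = -3*1 = -3)
(-432 - 18*(L + D(5)))*(-1574) = (-432 - 18*(27 - 3))*(-1574) = (-432 - 18*24)*(-1574) = (-432 - 432)*(-1574) = -864*(-1574) = 1359936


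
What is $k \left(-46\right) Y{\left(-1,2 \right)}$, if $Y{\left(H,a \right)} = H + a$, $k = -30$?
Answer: $1380$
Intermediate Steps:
$k \left(-46\right) Y{\left(-1,2 \right)} = \left(-30\right) \left(-46\right) \left(-1 + 2\right) = 1380 \cdot 1 = 1380$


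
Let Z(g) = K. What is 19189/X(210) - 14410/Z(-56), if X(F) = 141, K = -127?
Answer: 4468813/17907 ≈ 249.56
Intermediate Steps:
Z(g) = -127
19189/X(210) - 14410/Z(-56) = 19189/141 - 14410/(-127) = 19189*(1/141) - 14410*(-1/127) = 19189/141 + 14410/127 = 4468813/17907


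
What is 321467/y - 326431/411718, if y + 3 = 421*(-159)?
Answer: -38551423577/6890306589 ≈ -5.5950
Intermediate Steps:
y = -66942 (y = -3 + 421*(-159) = -3 - 66939 = -66942)
321467/y - 326431/411718 = 321467/(-66942) - 326431/411718 = 321467*(-1/66942) - 326431*1/411718 = -321467/66942 - 326431/411718 = -38551423577/6890306589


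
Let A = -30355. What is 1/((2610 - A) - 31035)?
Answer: 1/1930 ≈ 0.00051813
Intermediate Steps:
1/((2610 - A) - 31035) = 1/((2610 - 1*(-30355)) - 31035) = 1/((2610 + 30355) - 31035) = 1/(32965 - 31035) = 1/1930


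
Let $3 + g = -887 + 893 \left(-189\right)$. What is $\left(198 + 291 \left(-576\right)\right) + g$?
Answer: $-337085$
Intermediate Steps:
$g = -169667$ ($g = -3 + \left(-887 + 893 \left(-189\right)\right) = -3 - 169664 = -169667$)
$\left(198 + 291 \left(-576\right)\right) + g = \left(198 + 291 \left(-576\right)\right) - 169667 = \left(198 - 167616\right) - 169667 = -167418 - 169667 = -337085$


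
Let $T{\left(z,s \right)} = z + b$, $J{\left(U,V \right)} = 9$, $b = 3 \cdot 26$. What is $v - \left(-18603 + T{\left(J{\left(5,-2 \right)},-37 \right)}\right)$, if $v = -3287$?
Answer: $15229$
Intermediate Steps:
$b = 78$
$T{\left(z,s \right)} = 78 + z$ ($T{\left(z,s \right)} = z + 78 = 78 + z$)
$v - \left(-18603 + T{\left(J{\left(5,-2 \right)},-37 \right)}\right) = -3287 + \left(18603 - \left(78 + 9\right)\right) = -3287 + \left(18603 - 87\right) = -3287 + 18516 = 15229$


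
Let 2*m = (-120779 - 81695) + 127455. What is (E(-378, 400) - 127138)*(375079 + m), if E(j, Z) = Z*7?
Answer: -41972716491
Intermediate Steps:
E(j, Z) = 7*Z
m = -75019/2 (m = ((-120779 - 81695) + 127455)/2 = (-202474 + 127455)/2 = (½)*(-75019) = -75019/2 ≈ -37510.)
(E(-378, 400) - 127138)*(375079 + m) = (7*400 - 127138)*(375079 - 75019/2) = (2800 - 127138)*(675139/2) = -124338*675139/2 = -41972716491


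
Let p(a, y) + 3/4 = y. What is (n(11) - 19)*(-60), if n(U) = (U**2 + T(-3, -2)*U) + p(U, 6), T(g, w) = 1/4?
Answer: -6600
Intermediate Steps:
p(a, y) = -3/4 + y
T(g, w) = 1/4
n(U) = 21/4 + U**2 + U/4 (n(U) = (U**2 + U/4) + (-3/4 + 6) = (U**2 + U/4) + 21/4 = 21/4 + U**2 + U/4)
(n(11) - 19)*(-60) = ((21/4 + 11**2 + (1/4)*11) - 19)*(-60) = ((21/4 + 121 + 11/4) - 19)*(-60) = (129 - 19)*(-60) = 110*(-60) = -6600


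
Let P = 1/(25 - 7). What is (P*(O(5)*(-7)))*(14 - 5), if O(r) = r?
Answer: -35/2 ≈ -17.500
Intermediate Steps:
P = 1/18 ≈ 0.055556
(P*(O(5)*(-7)))*(14 - 5) = ((5*(-7))/18)*(14 - 5) = ((1/18)*(-35))*9 = -35/18*9 = -35/2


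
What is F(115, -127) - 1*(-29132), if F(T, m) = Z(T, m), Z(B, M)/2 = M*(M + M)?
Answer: 93648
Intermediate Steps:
Z(B, M) = 4*M² (Z(B, M) = 2*(M*(M + M)) = 2*(M*(2*M)) = 2*(2*M²) = 4*M²)
F(T, m) = 4*m²
F(115, -127) - 1*(-29132) = 4*(-127)² - 1*(-29132) = 4*16129 + 29132 = 64516 + 29132 = 93648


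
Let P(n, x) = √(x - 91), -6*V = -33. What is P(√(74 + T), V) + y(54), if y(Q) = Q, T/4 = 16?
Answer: 54 + 3*I*√38/2 ≈ 54.0 + 9.2466*I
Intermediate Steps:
T = 64 (T = 4*16 = 64)
V = 11/2 (V = -⅙*(-33) = 11/2 ≈ 5.5000)
P(n, x) = √(-91 + x)
P(√(74 + T), V) + y(54) = √(-91 + 11/2) + 54 = √(-171/2) + 54 = 3*I*√38/2 + 54 = 54 + 3*I*√38/2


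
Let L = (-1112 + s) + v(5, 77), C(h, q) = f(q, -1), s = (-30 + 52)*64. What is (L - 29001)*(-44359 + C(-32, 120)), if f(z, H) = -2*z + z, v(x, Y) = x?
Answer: 1276547300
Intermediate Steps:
f(z, H) = -z
s = 1408 (s = 22*64 = 1408)
C(h, q) = -q
L = 301 (L = (-1112 + 1408) + 5 = 296 + 5 = 301)
(L - 29001)*(-44359 + C(-32, 120)) = (301 - 29001)*(-44359 - 1*120) = -28700*(-44359 - 120) = -28700*(-44479) = 1276547300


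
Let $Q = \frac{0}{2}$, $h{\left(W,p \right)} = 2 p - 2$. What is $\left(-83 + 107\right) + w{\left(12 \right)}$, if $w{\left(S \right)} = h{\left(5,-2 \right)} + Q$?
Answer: $18$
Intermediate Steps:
$h{\left(W,p \right)} = -2 + 2 p$
$Q = 0$ ($Q = 0 \cdot \frac{1}{2} = 0$)
$w{\left(S \right)} = -6$ ($w{\left(S \right)} = \left(-2 + 2 \left(-2\right)\right) + 0 = \left(-2 - 4\right) + 0 = -6 + 0 = -6$)
$\left(-83 + 107\right) + w{\left(12 \right)} = \left(-83 + 107\right) - 6 = 24 - 6 = 18$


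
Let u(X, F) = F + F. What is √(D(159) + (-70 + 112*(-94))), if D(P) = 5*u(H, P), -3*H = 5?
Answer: 4*I*√563 ≈ 94.911*I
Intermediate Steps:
H = -5/3 (H = -⅓*5 = -5/3 ≈ -1.6667)
u(X, F) = 2*F
D(P) = 10*P (D(P) = 5*(2*P) = 10*P)
√(D(159) + (-70 + 112*(-94))) = √(10*159 + (-70 + 112*(-94))) = √(1590 + (-70 - 10528)) = √(1590 - 10598) = √(-9008) = 4*I*√563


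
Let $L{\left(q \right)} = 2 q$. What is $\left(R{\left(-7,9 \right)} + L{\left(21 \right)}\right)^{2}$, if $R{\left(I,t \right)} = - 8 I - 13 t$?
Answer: $361$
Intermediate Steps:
$R{\left(I,t \right)} = - 13 t - 8 I$
$\left(R{\left(-7,9 \right)} + L{\left(21 \right)}\right)^{2} = \left(\left(\left(-13\right) 9 - -56\right) + 2 \cdot 21\right)^{2} = \left(\left(-117 + 56\right) + 42\right)^{2} = \left(-61 + 42\right)^{2} = \left(-19\right)^{2} = 361$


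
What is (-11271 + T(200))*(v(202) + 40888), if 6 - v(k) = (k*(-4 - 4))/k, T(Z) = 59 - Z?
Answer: -466773624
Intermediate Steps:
v(k) = 14 (v(k) = 6 - k*(-4 - 4)/k = 6 - k*(-8)/k = 6 - (-8*k)/k = 6 - 1*(-8) = 6 + 8 = 14)
(-11271 + T(200))*(v(202) + 40888) = (-11271 + (59 - 1*200))*(14 + 40888) = (-11271 + (59 - 200))*40902 = (-11271 - 141)*40902 = -11412*40902 = -466773624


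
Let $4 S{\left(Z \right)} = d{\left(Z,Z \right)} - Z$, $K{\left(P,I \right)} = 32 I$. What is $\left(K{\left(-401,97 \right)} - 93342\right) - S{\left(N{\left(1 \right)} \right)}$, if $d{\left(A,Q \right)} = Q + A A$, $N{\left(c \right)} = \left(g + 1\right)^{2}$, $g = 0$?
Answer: $- \frac{360953}{4} \approx -90238.0$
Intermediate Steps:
$N{\left(c \right)} = 1$ ($N{\left(c \right)} = \left(0 + 1\right)^{2} = 1^{2} = 1$)
$d{\left(A,Q \right)} = Q + A^{2}$
$S{\left(Z \right)} = \frac{Z^{2}}{4}$ ($S{\left(Z \right)} = \frac{\left(Z + Z^{2}\right) - Z}{4} = \frac{Z^{2}}{4}$)
$\left(K{\left(-401,97 \right)} - 93342\right) - S{\left(N{\left(1 \right)} \right)} = \left(32 \cdot 97 - 93342\right) - \frac{1^{2}}{4} = \left(3104 - 93342\right) - \frac{1}{4} \cdot 1 = -90238 - \frac{1}{4} = - \frac{360953}{4}$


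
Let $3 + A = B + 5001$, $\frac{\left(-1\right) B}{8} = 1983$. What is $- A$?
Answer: $10866$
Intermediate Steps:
$B = -15864$ ($B = \left(-8\right) 1983 = -15864$)
$A = -10866$ ($A = -3 + \left(-15864 + 5001\right) = -3 - 10863 = -10866$)
$- A = \left(-1\right) \left(-10866\right) = 10866$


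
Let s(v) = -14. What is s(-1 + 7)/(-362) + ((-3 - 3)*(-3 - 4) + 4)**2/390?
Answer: 192863/35295 ≈ 5.4643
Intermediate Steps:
s(-1 + 7)/(-362) + ((-3 - 3)*(-3 - 4) + 4)**2/390 = -14/(-362) + ((-3 - 3)*(-3 - 4) + 4)**2/390 = -14*(-1/362) + (-6*(-7) + 4)**2*(1/390) = 7/181 + (42 + 4)**2*(1/390) = 7/181 + 46**2*(1/390) = 7/181 + 2116*(1/390) = 7/181 + 1058/195 = 192863/35295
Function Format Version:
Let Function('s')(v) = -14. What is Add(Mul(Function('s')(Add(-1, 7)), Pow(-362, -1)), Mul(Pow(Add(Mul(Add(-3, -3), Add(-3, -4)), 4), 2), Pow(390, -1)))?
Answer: Rational(192863, 35295) ≈ 5.4643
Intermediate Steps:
Add(Mul(Function('s')(Add(-1, 7)), Pow(-362, -1)), Mul(Pow(Add(Mul(Add(-3, -3), Add(-3, -4)), 4), 2), Pow(390, -1))) = Add(Mul(-14, Pow(-362, -1)), Mul(Pow(Add(Mul(Add(-3, -3), Add(-3, -4)), 4), 2), Pow(390, -1))) = Add(Mul(-14, Rational(-1, 362)), Mul(Pow(Add(Mul(-6, -7), 4), 2), Rational(1, 390))) = Add(Rational(7, 181), Mul(Pow(Add(42, 4), 2), Rational(1, 390))) = Add(Rational(7, 181), Mul(Pow(46, 2), Rational(1, 390))) = Add(Rational(7, 181), Mul(2116, Rational(1, 390))) = Add(Rational(7, 181), Rational(1058, 195)) = Rational(192863, 35295)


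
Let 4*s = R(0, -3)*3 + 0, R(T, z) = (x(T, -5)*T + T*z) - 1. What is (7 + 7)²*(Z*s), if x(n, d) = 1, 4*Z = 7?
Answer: -1029/4 ≈ -257.25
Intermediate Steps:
Z = 7/4 (Z = (¼)*7 = 7/4 ≈ 1.7500)
R(T, z) = -1 + T + T*z (R(T, z) = (1*T + T*z) - 1 = (T + T*z) - 1 = -1 + T + T*z)
s = -¾ (s = ((-1 + 0 + 0*(-3))*3 + 0)/4 = ((-1 + 0 + 0)*3 + 0)/4 = (-1*3 + 0)/4 = (-3 + 0)/4 = (¼)*(-3) = -¾ ≈ -0.75000)
(7 + 7)²*(Z*s) = (7 + 7)²*((7/4)*(-¾)) = 14²*(-21/16) = 196*(-21/16) = -1029/4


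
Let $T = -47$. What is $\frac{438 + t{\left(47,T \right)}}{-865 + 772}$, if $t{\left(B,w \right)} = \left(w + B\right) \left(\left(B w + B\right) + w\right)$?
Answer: $- \frac{146}{31} \approx -4.7097$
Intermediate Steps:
$t{\left(B,w \right)} = \left(B + w\right) \left(B + w + B w\right)$ ($t{\left(B,w \right)} = \left(B + w\right) \left(\left(B + B w\right) + w\right) = \left(B + w\right) \left(B + w + B w\right)$)
$\frac{438 + t{\left(47,T \right)}}{-865 + 772} = \frac{438 + \left(47^{2} + \left(-47\right)^{2} + 47 \left(-47\right)^{2} - 47 \cdot 47^{2} + 2 \cdot 47 \left(-47\right)\right)}{-865 + 772} = \frac{438 + \left(2209 + 2209 + 47 \cdot 2209 - 103823 - 4418\right)}{-93} = \left(438 + \left(2209 + 2209 + 103823 - 103823 - 4418\right)\right) \left(- \frac{1}{93}\right) = \left(438 + 0\right) \left(- \frac{1}{93}\right) = 438 \left(- \frac{1}{93}\right) = - \frac{146}{31}$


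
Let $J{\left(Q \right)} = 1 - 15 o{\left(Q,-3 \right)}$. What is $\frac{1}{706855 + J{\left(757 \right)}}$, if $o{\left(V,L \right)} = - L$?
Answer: $\frac{1}{706811} \approx 1.4148 \cdot 10^{-6}$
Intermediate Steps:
$J{\left(Q \right)} = -44$ ($J{\left(Q \right)} = 1 - 15 \left(\left(-1\right) \left(-3\right)\right) = 1 - 45 = -44$)
$\frac{1}{706855 + J{\left(757 \right)}} = \frac{1}{706855 - 44} = \frac{1}{706811}$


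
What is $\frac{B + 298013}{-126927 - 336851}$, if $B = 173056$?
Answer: $- \frac{471069}{463778} \approx -1.0157$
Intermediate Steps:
$\frac{B + 298013}{-126927 - 336851} = \frac{173056 + 298013}{-126927 - 336851} = \frac{471069}{-463778} = 471069 \left(- \frac{1}{463778}\right) = - \frac{471069}{463778}$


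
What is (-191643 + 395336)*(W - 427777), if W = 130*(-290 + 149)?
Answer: -90868873151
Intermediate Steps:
W = -18330 (W = 130*(-141) = -18330)
(-191643 + 395336)*(W - 427777) = (-191643 + 395336)*(-18330 - 427777) = 203693*(-446107) = -90868873151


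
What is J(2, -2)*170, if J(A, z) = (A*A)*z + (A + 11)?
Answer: 850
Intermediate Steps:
J(A, z) = 11 + A + z*A**2 (J(A, z) = A**2*z + (11 + A) = z*A**2 + (11 + A) = 11 + A + z*A**2)
J(2, -2)*170 = (11 + 2 - 2*2**2)*170 = (11 + 2 - 2*4)*170 = (11 + 2 - 8)*170 = 5*170 = 850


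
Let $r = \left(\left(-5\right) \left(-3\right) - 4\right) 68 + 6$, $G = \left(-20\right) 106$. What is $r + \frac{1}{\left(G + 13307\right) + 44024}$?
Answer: $\frac{41629095}{55211} \approx 754.0$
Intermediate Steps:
$G = -2120$
$r = 754$ ($r = \left(15 - 4\right) 68 + 6 = 11 \cdot 68 + 6 = 748 + 6 = 754$)
$r + \frac{1}{\left(G + 13307\right) + 44024} = 754 + \frac{1}{\left(-2120 + 13307\right) + 44024} = 754 + \frac{1}{11187 + 44024} = 754 + \frac{1}{55211} = \frac{41629095}{55211}$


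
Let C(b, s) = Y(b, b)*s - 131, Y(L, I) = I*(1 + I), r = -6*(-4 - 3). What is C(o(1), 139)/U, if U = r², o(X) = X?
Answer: 1/12 ≈ 0.083333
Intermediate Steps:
r = 42 (r = -6*(-7) = 42)
C(b, s) = -131 + b*s*(1 + b) (C(b, s) = (b*(1 + b))*s - 131 = b*s*(1 + b) - 131 = -131 + b*s*(1 + b))
U = 1764 (U = 42² = 1764)
C(o(1), 139)/U = (-131 + 1*139*(1 + 1))/1764 = (-131 + 1*139*2)*(1/1764) = (-131 + 278)*(1/1764) = 147*(1/1764) = 1/12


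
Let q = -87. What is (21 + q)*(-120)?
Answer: 7920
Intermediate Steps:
(21 + q)*(-120) = (21 - 87)*(-120) = -66*(-120) = 7920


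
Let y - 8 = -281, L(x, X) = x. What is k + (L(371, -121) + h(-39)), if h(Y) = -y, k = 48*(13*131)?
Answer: 82388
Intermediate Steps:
y = -273 (y = 8 - 281 = -273)
k = 81744 (k = 48*1703 = 81744)
h(Y) = 273 (h(Y) = -1*(-273) = 273)
k + (L(371, -121) + h(-39)) = 81744 + (371 + 273) = 81744 + 644 = 82388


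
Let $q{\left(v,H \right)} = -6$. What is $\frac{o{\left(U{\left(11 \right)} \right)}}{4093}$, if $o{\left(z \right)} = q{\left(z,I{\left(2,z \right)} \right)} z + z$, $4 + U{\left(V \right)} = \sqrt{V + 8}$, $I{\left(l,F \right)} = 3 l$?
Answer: $\frac{20}{4093} - \frac{5 \sqrt{19}}{4093} \approx -0.00043843$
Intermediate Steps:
$U{\left(V \right)} = -4 + \sqrt{8 + V}$ ($U{\left(V \right)} = -4 + \sqrt{V + 8} = -4 + \sqrt{8 + V}$)
$o{\left(z \right)} = - 5 z$ ($o{\left(z \right)} = - 6 z + z = - 5 z$)
$\frac{o{\left(U{\left(11 \right)} \right)}}{4093} = \frac{\left(-5\right) \left(-4 + \sqrt{8 + 11}\right)}{4093} = - 5 \left(-4 + \sqrt{19}\right) \frac{1}{4093} = \left(20 - 5 \sqrt{19}\right) \frac{1}{4093} = \frac{20}{4093} - \frac{5 \sqrt{19}}{4093}$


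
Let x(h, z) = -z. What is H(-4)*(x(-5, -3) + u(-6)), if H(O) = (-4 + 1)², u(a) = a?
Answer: -27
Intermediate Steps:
H(O) = 9 (H(O) = (-3)² = 9)
H(-4)*(x(-5, -3) + u(-6)) = 9*(-1*(-3) - 6) = 9*(3 - 6) = 9*(-3) = -27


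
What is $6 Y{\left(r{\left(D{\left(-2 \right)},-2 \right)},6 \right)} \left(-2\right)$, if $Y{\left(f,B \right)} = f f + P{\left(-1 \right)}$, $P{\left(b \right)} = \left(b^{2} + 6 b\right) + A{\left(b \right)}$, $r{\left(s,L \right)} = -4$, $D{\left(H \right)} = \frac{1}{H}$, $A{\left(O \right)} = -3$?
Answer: $-96$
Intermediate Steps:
$P{\left(b \right)} = -3 + b^{2} + 6 b$ ($P{\left(b \right)} = \left(b^{2} + 6 b\right) - 3 = -3 + b^{2} + 6 b$)
$Y{\left(f,B \right)} = -8 + f^{2}$ ($Y{\left(f,B \right)} = f f + \left(-3 + \left(-1\right)^{2} + 6 \left(-1\right)\right) = f^{2} - 8 = -8 + f^{2}$)
$6 Y{\left(r{\left(D{\left(-2 \right)},-2 \right)},6 \right)} \left(-2\right) = 6 \left(-8 + \left(-4\right)^{2}\right) \left(-2\right) = 6 \left(-8 + 16\right) \left(-2\right) = 6 \cdot 8 \left(-2\right) = 48 \left(-2\right) = -96$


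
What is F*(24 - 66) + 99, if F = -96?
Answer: 4131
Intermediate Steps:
F*(24 - 66) + 99 = -96*(24 - 66) + 99 = -96*(-42) + 99 = 4032 + 99 = 4131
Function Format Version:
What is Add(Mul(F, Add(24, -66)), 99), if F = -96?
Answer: 4131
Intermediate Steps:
Add(Mul(F, Add(24, -66)), 99) = Add(Mul(-96, Add(24, -66)), 99) = Add(Mul(-96, -42), 99) = Add(4032, 99) = 4131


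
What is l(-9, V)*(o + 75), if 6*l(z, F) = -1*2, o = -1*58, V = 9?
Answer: -17/3 ≈ -5.6667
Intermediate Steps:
o = -58
l(z, F) = -⅓ (l(z, F) = (-1*2)/6 = (⅙)*(-2) = -⅓)
l(-9, V)*(o + 75) = -(-58 + 75)/3 = -⅓*17 = -17/3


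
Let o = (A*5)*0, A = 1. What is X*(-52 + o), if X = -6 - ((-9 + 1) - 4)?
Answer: -312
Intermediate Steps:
o = 0 (o = (1*5)*0 = 5*0 = 0)
X = 6 (X = -6 - (-8 - 4) = -6 - 1*(-12) = -6 + 12 = 6)
X*(-52 + o) = 6*(-52 + 0) = 6*(-52) = -312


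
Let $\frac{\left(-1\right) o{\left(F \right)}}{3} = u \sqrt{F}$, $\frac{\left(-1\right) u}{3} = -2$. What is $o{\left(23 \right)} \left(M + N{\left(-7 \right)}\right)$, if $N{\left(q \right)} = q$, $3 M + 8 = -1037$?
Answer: $6396 \sqrt{23} \approx 30674.0$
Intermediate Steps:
$M = - \frac{1045}{3}$ ($M = - \frac{8}{3} + \frac{1}{3} \left(-1037\right) = - \frac{8}{3} - \frac{1037}{3} = - \frac{1045}{3} \approx -348.33$)
$u = 6$ ($u = \left(-3\right) \left(-2\right) = 6$)
$o{\left(F \right)} = - 18 \sqrt{F}$ ($o{\left(F \right)} = - 3 \cdot 6 \sqrt{F} = - 18 \sqrt{F}$)
$o{\left(23 \right)} \left(M + N{\left(-7 \right)}\right) = - 18 \sqrt{23} \left(- \frac{1045}{3} - 7\right) = - 18 \sqrt{23} \left(- \frac{1066}{3}\right) = 6396 \sqrt{23}$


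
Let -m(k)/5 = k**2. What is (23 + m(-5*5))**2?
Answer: 9622404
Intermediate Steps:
m(k) = -5*k**2
(23 + m(-5*5))**2 = (23 - 5*(-5*5)**2)**2 = (23 - 5*(-25)**2)**2 = (23 - 5*625)**2 = (23 - 3125)**2 = (-3102)**2 = 9622404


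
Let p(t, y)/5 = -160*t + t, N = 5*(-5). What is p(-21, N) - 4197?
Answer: 12498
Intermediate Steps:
N = -25
p(t, y) = -795*t (p(t, y) = 5*(-160*t + t) = 5*(-159*t) = -795*t)
p(-21, N) - 4197 = -795*(-21) - 4197 = 16695 - 4197 = 12498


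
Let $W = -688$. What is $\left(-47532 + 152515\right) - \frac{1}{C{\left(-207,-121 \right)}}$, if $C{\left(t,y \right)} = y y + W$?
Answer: $\frac{1464827798}{13953} \approx 1.0498 \cdot 10^{5}$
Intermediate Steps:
$C{\left(t,y \right)} = -688 + y^{2}$ ($C{\left(t,y \right)} = y y - 688 = y^{2} - 688 = -688 + y^{2}$)
$\left(-47532 + 152515\right) - \frac{1}{C{\left(-207,-121 \right)}} = \left(-47532 + 152515\right) - \frac{1}{-688 + \left(-121\right)^{2}} = 104983 - \frac{1}{-688 + 14641} = 104983 - \frac{1}{13953} = \frac{1464827798}{13953}$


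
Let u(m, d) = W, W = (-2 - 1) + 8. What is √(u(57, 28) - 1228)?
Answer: I*√1223 ≈ 34.971*I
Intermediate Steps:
W = 5 (W = -3 + 8 = 5)
u(m, d) = 5
√(u(57, 28) - 1228) = √(5 - 1228) = √(-1223) = I*√1223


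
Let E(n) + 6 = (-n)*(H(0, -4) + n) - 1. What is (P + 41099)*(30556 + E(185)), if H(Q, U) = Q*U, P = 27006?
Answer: -250353980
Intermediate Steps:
E(n) = -7 - n**2 (E(n) = -6 + ((-n)*(0*(-4) + n) - 1) = -6 + ((-n)*(0 + n) - 1) = -6 + ((-n)*n - 1) = -6 + (-n**2 - 1) = -6 + (-1 - n**2) = -7 - n**2)
(P + 41099)*(30556 + E(185)) = (27006 + 41099)*(30556 + (-7 - 1*185**2)) = 68105*(30556 + (-7 - 1*34225)) = 68105*(30556 + (-7 - 34225)) = 68105*(30556 - 34232) = 68105*(-3676) = -250353980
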